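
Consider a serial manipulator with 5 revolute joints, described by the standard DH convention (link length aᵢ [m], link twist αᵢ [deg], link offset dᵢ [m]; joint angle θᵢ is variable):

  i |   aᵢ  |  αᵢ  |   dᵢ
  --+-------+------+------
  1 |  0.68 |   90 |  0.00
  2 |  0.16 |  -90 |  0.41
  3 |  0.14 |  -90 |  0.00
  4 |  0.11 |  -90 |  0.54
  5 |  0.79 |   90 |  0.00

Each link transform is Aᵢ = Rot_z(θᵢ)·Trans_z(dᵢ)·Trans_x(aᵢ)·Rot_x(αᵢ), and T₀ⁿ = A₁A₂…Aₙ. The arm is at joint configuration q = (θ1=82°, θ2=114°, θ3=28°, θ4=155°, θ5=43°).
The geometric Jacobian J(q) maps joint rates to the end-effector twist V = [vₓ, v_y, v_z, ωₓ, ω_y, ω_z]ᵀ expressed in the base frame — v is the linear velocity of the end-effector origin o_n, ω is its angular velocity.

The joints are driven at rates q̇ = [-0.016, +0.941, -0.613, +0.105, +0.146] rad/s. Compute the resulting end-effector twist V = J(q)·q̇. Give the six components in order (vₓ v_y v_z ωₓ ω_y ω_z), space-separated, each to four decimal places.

o_n = [0.7764, 0.9555, -0.1260]
J₁: ẑ×o_n = [-0.9555, 0.7764, 0.0000], ω = ẑ
J2: z=[0.9903, -0.1392, 0.0000] o=[0.0946, 0.6734, 0.0000] → [0.0175, 0.1248, 0.3743, 0.9903, -0.1392, 0.0000]
J3: z=[-0.1271, -0.9047, -0.4067] o=[0.4916, 0.5519, 0.1462] → [0.4104, -0.1504, 0.2063, -0.1271, -0.9047, -0.4067]
J4: z=[-0.8478, 0.3120, -0.4289] o=[0.4195, 0.5112, 0.2591] → [0.0704, -0.4795, -0.4880, -0.8478, 0.3120, -0.4289]
J5: z=[0.1024, -0.6972, -0.7095] o=[0.0189, 0.7507, -0.0340] → [0.2095, -0.5280, 0.5491, 0.1024, -0.6972, -0.7095]
V = J·q̇ = [-0.1818, 0.0698, 0.2546, 0.9357, 0.3546, 0.0847]

-0.1818 0.0698 0.2546 0.9357 0.3546 0.0847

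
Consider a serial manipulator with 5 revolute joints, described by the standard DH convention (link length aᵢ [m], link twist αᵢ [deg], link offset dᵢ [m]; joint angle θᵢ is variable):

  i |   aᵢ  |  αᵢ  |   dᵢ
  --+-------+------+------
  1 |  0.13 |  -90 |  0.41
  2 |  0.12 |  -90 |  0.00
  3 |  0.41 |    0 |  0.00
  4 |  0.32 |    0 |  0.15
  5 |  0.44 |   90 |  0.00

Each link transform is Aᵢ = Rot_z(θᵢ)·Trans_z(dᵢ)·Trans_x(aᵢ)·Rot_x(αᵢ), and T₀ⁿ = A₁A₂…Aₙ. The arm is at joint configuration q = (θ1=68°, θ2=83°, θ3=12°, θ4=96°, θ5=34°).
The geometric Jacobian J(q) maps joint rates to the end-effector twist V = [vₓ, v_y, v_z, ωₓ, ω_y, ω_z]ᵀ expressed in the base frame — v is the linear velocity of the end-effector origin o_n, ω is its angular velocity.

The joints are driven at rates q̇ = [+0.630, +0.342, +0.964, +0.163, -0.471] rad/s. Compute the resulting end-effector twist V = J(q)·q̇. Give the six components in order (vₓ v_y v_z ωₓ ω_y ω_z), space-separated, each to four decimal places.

o_n = [0.6088, -0.2564, 0.3169]
J₁: ẑ×o_n = [0.2564, 0.6088, -0.0000], ω = ẑ
J2: z=[-0.9272, 0.3746, 0.0000] o=[0.0487, 0.1205, 0.4100] → [-0.0349, -0.0864, 0.1397, -0.9272, 0.3746, 0.0000]
J3: z=[-0.3718, -0.9203, -0.1219] o=[0.0542, 0.1341, 0.2909] → [-0.0715, -0.0579, 0.6555, -0.3718, -0.9203, -0.1219]
J4: z=[-0.3718, -0.9203, -0.1219] o=[0.1515, 0.1475, -0.1072] → [-0.4394, 0.1019, 0.5709, -0.3718, -0.9203, -0.1219]
J5: z=[-0.3718, -0.9203, -0.1219] o=[0.3734, -0.1157, -0.0273] → [-0.3338, 0.0993, 0.2689, -0.3718, -0.9203, -0.1219]
V = J·q̇ = [0.1663, 0.2680, 0.6461, -0.5610, -0.4756, 0.5501]

0.1663 0.2680 0.6461 -0.5610 -0.4756 0.5501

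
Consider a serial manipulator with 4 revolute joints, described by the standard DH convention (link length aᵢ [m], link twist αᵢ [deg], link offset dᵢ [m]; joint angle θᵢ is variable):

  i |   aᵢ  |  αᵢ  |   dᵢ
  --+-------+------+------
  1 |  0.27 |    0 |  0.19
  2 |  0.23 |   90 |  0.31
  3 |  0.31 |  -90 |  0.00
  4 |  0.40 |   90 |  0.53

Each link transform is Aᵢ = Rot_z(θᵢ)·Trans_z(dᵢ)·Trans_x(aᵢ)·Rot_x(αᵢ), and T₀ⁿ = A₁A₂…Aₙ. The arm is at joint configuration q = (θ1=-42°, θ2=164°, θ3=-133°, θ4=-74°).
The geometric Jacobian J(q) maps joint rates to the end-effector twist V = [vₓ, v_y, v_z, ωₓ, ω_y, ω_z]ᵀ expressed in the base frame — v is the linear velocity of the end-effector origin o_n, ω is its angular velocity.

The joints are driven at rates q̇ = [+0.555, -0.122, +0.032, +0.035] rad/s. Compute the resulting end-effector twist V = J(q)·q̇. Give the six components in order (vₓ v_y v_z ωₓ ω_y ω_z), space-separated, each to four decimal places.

-0.1193 0.1849 -0.0066 0.0136 0.0387 0.4091

o_n = [0.3513, 0.3038, -0.1688]
J₁: ẑ×o_n = [-0.3038, 0.3513, 0.0000], ω = ẑ
J2: z=[0.0000, 0.0000, 1.0000] o=[0.2006, -0.1807, 0.1900] → [-0.4845, 0.1507, 0.0000, 0.0000, 0.0000, 1.0000]
J3: z=[0.8480, 0.5299, 0.0000] o=[0.0788, 0.0144, 0.5000] → [-0.3544, 0.5672, 0.1010, 0.8480, 0.5299, 0.0000]
J4: z=[-0.3876, 0.6202, -0.6820] o=[0.1908, -0.1649, 0.2733] → [0.0455, -0.2808, -0.2812, -0.3876, 0.6202, -0.6820]
V = J·q̇ = [-0.1193, 0.1849, -0.0066, 0.0136, 0.0387, 0.4091]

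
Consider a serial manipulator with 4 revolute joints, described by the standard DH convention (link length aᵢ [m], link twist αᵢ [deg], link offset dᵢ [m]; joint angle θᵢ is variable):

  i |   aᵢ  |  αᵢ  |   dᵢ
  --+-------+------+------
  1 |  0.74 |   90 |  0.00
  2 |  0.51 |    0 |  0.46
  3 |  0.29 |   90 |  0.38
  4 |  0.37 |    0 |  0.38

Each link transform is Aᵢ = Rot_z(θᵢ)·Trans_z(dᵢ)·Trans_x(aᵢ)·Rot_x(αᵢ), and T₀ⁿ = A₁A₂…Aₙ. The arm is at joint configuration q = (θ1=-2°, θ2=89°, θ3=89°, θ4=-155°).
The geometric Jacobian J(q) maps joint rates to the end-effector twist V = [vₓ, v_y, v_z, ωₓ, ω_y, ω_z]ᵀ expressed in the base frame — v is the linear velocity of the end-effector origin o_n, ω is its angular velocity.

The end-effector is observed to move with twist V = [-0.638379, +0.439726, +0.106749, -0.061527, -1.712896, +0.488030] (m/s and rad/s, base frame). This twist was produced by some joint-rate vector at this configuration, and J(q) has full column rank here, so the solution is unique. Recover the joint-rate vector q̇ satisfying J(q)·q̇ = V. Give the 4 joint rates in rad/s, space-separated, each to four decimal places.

o_n = [0.7831, -0.7114, 0.8881]
J₁: ẑ×o_n = [0.7114, 0.7831, -0.0000], ω = ẑ
J2: z=[-0.0349, -0.9994, 0.0000] o=[0.7395, -0.0258, 0.0000] → [-0.8876, 0.0310, 0.0675, -0.0349, -0.9994, 0.0000]
J3: z=[-0.0349, -0.9994, 0.0000] o=[0.7324, -0.4859, 0.5099] → [-0.3780, 0.0132, 0.0586, -0.0349, -0.9994, 0.0000]
J4: z=[0.0349, -0.0012, 0.9994] o=[0.4295, -0.8555, 0.5200] → [-0.1445, 0.3406, 0.0055, 0.0349, -0.0012, 0.9994]
q̇ = J⁺·V = [0.5370, 0.7450, 0.9690, -0.0490]

0.5370 0.7450 0.9690 -0.0490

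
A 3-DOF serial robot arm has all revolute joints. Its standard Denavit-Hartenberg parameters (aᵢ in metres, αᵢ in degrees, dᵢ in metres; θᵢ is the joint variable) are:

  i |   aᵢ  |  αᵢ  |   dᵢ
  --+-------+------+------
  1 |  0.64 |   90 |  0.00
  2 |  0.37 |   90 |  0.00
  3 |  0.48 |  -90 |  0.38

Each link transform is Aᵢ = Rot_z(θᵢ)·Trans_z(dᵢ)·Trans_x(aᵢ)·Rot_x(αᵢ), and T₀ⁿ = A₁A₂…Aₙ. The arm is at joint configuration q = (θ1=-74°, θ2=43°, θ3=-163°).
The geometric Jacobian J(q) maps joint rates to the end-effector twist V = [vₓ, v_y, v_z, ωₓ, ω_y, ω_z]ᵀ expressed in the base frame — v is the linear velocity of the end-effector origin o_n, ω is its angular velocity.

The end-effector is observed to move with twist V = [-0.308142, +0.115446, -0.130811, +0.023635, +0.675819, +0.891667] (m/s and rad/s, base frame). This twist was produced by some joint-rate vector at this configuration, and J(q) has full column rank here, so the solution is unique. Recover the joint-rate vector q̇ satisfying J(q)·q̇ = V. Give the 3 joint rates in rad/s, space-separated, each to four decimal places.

o_n = [0.3648, -0.7631, -0.3386]
J₁: ẑ×o_n = [0.7631, 0.3648, -0.0000], ω = ẑ
J2: z=[-0.9613, -0.2756, 0.0000] o=[0.1764, -0.6152, 0.0000] → [0.0933, -0.3255, 0.1940, -0.9613, -0.2756, 0.0000]
J3: z=[0.1880, -0.6556, -0.7314] o=[0.2510, -0.8753, 0.2523] → [0.4695, 0.0279, 0.0957, 0.1880, -0.6556, -0.7314]
q̇ = J⁺·V = [0.2020, -0.2090, -0.9430]

0.2020 -0.2090 -0.9430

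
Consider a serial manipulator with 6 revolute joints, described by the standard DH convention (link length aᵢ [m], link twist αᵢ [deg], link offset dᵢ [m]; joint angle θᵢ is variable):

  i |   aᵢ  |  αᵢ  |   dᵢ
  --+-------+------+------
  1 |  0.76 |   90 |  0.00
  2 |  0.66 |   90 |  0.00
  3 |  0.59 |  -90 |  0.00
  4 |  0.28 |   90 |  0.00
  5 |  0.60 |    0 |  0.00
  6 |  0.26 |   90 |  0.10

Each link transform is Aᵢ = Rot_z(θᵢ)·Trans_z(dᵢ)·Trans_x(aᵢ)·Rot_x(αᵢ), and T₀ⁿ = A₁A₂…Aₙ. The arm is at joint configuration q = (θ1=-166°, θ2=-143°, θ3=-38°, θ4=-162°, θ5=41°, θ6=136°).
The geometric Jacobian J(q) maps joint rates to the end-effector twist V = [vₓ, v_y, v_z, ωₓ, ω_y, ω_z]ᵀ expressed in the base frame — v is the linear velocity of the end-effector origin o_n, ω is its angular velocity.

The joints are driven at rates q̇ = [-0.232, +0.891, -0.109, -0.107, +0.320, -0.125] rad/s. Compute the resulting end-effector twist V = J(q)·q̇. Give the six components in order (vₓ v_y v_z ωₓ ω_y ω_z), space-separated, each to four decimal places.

o_n = [0.0034, 0.2624, -0.5590]
J₁: ẑ×o_n = [-0.2624, 0.0034, 0.0000], ω = ẑ
J2: z=[-0.2419, 0.9703, 0.0000] o=[-0.7374, -0.1839, 0.0000] → [-0.5424, -0.1352, -0.8267, -0.2419, 0.9703, 0.0000]
J3: z=[0.5839, 0.1456, 0.7986] o=[-0.2260, -0.0563, -0.3972] → [-0.2781, 0.2776, 0.1527, 0.5839, 0.1456, 0.7986]
J4: z=[0.2864, 0.8836, -0.3705] o=[0.2222, -0.3190, -0.6770] → [0.3197, 0.0473, 0.3598, 0.2864, 0.8836, -0.3705]
J5: z=[-0.7901, -0.0009, -0.6130] o=[0.0704, -0.1878, -0.4816] → [0.2760, -0.0200, -0.3558, -0.7901, -0.0009, -0.6130]
J6: z=[-0.7901, -0.0009, -0.6130] o=[-0.0622, 0.3720, -0.3115] → [-0.0670, -0.2358, 0.0867, -0.7901, -0.0009, -0.6130]
V = J·q̇ = [-0.3296, -0.1335, -0.9165, -0.4639, 0.7539, -0.3989]

-0.3296 -0.1335 -0.9165 -0.4639 0.7539 -0.3989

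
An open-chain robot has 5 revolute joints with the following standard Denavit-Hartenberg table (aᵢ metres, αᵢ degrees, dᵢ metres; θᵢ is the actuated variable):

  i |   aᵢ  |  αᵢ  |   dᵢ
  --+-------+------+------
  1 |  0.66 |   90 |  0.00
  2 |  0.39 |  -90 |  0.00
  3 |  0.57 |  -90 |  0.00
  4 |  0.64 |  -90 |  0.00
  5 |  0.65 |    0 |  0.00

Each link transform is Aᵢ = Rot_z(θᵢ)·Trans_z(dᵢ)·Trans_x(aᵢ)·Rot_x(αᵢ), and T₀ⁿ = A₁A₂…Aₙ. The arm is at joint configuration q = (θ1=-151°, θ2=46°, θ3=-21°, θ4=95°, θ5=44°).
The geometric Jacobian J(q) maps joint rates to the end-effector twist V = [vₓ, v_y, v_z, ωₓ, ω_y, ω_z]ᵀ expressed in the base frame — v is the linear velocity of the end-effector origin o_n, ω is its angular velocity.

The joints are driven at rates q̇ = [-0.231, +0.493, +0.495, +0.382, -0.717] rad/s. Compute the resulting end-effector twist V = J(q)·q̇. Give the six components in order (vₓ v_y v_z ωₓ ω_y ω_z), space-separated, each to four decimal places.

o_n = [-1.9652, -0.4134, -0.2843]
J₁: ẑ×o_n = [0.4134, -1.9652, 0.0000], ω = ẑ
J2: z=[-0.4848, 0.8746, 0.0000] o=[-0.5772, -0.3200, 0.0000] → [-0.2487, -0.1379, 1.2593, -0.4848, 0.8746, 0.0000]
J3: z=[0.6291, 0.3487, 0.6947] o=[-0.8142, -0.4513, 0.2805] → [-0.2234, -0.4442, 0.4253, 0.6291, 0.3487, 0.6947]
J4: z=[0.2349, -0.9372, 0.2578] o=[-1.2365, -0.4519, 0.6633] → [0.8783, 0.0347, -0.6739, 0.2349, -0.9372, 0.2578]
J5: z=[0.7930, 0.0314, -0.6085] o=[-1.5963, -0.6742, 0.1830] → [0.1440, 0.5950, 0.2184, 0.7930, 0.0314, -0.6085]
V = J·q̇ = [-0.0964, -0.2472, 0.4173, -0.4064, 0.2233, 0.6476]

-0.0964 -0.2472 0.4173 -0.4064 0.2233 0.6476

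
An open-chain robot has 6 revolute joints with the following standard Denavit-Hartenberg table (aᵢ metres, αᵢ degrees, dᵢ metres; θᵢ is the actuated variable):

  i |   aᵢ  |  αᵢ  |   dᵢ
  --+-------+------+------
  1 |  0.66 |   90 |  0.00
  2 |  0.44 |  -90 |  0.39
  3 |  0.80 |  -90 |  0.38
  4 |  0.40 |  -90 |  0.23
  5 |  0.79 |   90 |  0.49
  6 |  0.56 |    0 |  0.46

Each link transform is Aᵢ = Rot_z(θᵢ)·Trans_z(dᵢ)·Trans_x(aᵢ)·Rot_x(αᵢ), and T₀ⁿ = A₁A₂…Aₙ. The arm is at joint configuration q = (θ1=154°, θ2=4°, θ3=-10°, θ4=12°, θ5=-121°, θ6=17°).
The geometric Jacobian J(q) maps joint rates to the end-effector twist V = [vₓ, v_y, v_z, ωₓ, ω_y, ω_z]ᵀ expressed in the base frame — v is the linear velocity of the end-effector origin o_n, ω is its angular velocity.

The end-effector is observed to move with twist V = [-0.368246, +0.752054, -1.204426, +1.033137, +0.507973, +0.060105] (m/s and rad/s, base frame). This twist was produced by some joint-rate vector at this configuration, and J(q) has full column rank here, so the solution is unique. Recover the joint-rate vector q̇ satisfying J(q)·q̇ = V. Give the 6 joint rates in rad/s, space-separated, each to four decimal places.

0.3420 -0.3310 -0.9920 -0.9600 -0.6400 0.7520

o_n = [-1.4891, -0.0768, -0.0739]
J₁: ẑ×o_n = [0.0768, -1.4891, 0.0000], ω = ẑ
J2: z=[0.4384, 0.8988, 0.0000] o=[-0.5932, 0.2893, 0.0000] → [-0.0664, 0.0324, 0.6447, 0.4384, 0.8988, 0.0000]
J3: z=[0.0627, -0.0306, 0.9976] o=[-0.8167, 0.8323, 0.0307] → [0.9101, -0.6641, -0.0776, 0.0627, -0.0306, 0.9976]
J4: z=[-0.5874, -0.8092, 0.0121] o=[-1.4384, 1.2900, 0.4647] → [0.4524, -0.3170, 0.7619, -0.5874, -0.8092, 0.0121]
J5: z=[0.1064, -0.0921, -0.9900] o=[-1.8944, 1.3360, 0.4114] → [-1.3541, -0.3497, -0.1130, 0.1064, -0.0921, -0.9900]
J6: z=[0.9902, -0.0806, 0.1139] o=[-1.9136, 0.5068, -0.0084] → [0.0718, 0.1132, -0.5437, 0.9902, -0.0806, 0.1139]
q̇ = J⁺·V = [0.3420, -0.3310, -0.9920, -0.9600, -0.6400, 0.7520]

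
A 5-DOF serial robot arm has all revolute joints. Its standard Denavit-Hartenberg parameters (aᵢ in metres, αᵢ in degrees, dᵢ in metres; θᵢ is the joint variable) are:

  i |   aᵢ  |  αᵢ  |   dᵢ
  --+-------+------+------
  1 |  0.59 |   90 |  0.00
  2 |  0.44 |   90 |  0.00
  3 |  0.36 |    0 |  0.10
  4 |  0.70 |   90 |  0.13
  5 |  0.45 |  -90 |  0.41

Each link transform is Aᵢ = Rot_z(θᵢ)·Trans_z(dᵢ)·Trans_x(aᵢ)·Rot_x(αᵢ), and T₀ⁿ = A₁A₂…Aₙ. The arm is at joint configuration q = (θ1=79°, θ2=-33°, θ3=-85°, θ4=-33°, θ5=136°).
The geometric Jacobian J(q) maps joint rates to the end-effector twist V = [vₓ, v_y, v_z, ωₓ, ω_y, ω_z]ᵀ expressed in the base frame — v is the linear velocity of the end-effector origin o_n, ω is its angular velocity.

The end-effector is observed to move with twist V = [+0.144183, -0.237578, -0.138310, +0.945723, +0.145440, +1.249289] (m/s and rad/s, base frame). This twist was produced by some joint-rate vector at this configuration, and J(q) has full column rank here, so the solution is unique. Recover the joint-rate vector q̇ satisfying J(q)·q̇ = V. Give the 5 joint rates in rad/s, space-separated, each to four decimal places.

0.6770 0.8790 -0.5750 -0.0810 0.0460

o_n = [-0.4438, 0.3288, -0.4184]
J₁: ẑ×o_n = [-0.3288, -0.4438, 0.0000], ω = ẑ
J2: z=[0.9816, -0.1908, 0.0000] o=[0.1126, 0.5792, 0.0000] → [0.0798, 0.4107, -0.3520, 0.9816, -0.1908, 0.0000]
J3: z=[-0.1039, -0.5346, -0.8387] o=[0.1830, 0.9414, -0.2396] → [-0.4182, 0.5071, -0.2714, -0.1039, -0.5346, -0.8387]
J4: z=[-0.1039, -0.5346, -0.8387] o=[-0.1744, 0.9822, -0.3406] → [-0.5064, 0.2178, -0.0761, -0.1039, -0.5346, -0.8387]
J5: z=[0.3196, -0.8165, 0.4809] o=[-0.8472, 0.7601, -0.2706] → [0.3281, 0.2412, 0.1916, 0.3196, -0.8165, 0.4809]
q̇ = J⁺·V = [0.6770, 0.8790, -0.5750, -0.0810, 0.0460]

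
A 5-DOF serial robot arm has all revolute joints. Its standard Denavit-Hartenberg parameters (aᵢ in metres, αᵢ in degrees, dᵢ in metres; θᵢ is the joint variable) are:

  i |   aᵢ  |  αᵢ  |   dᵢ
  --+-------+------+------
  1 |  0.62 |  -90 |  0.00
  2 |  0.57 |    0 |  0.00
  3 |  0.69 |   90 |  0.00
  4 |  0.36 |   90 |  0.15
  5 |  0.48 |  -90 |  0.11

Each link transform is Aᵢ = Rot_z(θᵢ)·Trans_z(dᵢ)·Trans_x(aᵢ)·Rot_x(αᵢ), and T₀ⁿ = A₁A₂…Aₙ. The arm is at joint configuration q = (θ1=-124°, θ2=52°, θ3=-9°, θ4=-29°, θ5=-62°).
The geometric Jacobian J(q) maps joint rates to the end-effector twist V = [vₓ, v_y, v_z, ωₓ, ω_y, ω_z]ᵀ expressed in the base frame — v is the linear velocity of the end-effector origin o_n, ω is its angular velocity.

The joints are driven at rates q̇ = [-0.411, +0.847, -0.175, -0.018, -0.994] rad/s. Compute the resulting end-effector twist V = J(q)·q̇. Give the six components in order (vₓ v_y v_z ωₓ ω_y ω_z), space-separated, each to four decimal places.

o_n = [-1.2233, -1.1341, -1.4328]
J₁: ẑ×o_n = [1.1341, -1.2233, 0.0000], ω = ẑ
J2: z=[0.8290, -0.5592, 0.0000] o=[-0.3467, -0.5140, 0.0000] → [0.8012, 1.1878, -1.0042, 0.8290, -0.5592, 0.0000]
J3: z=[0.8290, -0.5592, 0.0000] o=[-0.5429, -0.8049, -0.4492] → [0.5500, 0.8155, -0.6533, 0.8290, -0.5592, 0.0000]
J4: z=[-0.3814, -0.5654, 0.7314] o=[-0.8251, -1.2233, -0.9197] → [0.2248, -0.4869, -0.2592, -0.3814, -0.5654, 0.7314]
J5: z=[-0.5268, 0.7830, 0.3306] o=[-1.1558, -1.4014, -1.0248] → [-0.4079, -0.2373, -0.0880, -0.5268, 0.7830, 0.3306]
V = J·q̇ = [0.5176, 1.6108, -0.6441, 1.0876, -1.1439, -0.7528]

0.5176 1.6108 -0.6441 1.0876 -1.1439 -0.7528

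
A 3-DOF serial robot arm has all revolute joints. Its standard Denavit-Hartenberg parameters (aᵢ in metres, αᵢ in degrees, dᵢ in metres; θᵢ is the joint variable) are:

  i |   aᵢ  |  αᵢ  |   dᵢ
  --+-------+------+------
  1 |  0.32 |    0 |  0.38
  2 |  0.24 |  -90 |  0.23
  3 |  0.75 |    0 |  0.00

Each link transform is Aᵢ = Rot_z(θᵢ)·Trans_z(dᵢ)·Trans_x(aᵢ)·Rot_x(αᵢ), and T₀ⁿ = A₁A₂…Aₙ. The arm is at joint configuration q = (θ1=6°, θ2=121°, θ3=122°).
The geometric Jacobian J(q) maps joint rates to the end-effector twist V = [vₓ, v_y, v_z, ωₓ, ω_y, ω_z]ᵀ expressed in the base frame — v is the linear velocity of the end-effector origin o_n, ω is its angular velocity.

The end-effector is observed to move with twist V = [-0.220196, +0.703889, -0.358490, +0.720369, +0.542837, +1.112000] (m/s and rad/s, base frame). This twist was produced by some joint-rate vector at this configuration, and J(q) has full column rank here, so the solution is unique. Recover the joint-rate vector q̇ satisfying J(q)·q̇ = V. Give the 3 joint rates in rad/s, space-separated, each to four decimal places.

0.4410 0.6710 -0.9020

o_n = [0.4130, -0.0923, -0.0260]
J₁: ẑ×o_n = [0.0923, 0.4130, -0.0000], ω = ẑ
J2: z=[0.0000, 0.0000, 1.0000] o=[0.3182, 0.0334, 0.3800] → [0.1257, 0.0947, -0.0000, 0.0000, 0.0000, 1.0000]
J3: z=[-0.7986, -0.6018, 0.0000] o=[0.1738, 0.2251, 0.6100] → [0.3828, -0.5080, 0.3974, -0.7986, -0.6018, 0.0000]
q̇ = J⁺·V = [0.4410, 0.6710, -0.9020]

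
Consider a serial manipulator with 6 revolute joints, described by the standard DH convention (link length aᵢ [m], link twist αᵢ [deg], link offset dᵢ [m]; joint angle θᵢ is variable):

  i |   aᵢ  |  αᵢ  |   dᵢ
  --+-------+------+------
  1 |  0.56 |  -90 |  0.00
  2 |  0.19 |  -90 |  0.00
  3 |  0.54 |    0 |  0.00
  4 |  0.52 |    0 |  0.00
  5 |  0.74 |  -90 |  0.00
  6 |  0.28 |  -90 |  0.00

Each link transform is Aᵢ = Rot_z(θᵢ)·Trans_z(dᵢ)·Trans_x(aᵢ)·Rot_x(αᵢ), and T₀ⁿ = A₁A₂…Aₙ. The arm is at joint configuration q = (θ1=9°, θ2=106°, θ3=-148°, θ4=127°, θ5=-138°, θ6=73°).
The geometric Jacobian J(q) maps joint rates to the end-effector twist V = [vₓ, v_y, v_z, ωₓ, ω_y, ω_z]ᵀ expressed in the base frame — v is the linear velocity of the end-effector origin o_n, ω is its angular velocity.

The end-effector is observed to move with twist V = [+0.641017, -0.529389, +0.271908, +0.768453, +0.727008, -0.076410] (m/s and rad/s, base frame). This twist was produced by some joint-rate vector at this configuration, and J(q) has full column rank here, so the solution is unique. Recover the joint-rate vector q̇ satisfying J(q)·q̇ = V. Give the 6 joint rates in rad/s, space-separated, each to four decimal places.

o_n = [0.8370, 0.9092, 0.4547]
J₁: ẑ×o_n = [-0.9092, 0.8370, 0.0000], ω = ẑ
J2: z=[-0.1564, 0.9877, 0.0000] o=[0.5531, 0.0876, 0.0000] → [0.4491, 0.0711, -0.4089, -0.1564, 0.9877, 0.0000]
J3: z=[-0.9494, -0.1504, 0.2756] o=[0.5014, 0.0794, -0.1826] → [-0.3245, 0.6976, -0.7373, -0.9494, -0.1504, 0.2756]
J4: z=[-0.9494, -0.1504, 0.2756] o=[0.5813, 0.3818, 0.2576] → [-0.1750, 0.2576, -0.4623, -0.9494, -0.1504, 0.2756]
J5: z=[-0.9494, -0.1504, 0.2756] o=[0.4200, 0.5449, -0.2091] → [-0.2002, 0.7451, -0.2831, -0.9494, -0.1504, 0.2756]
J6: z=[-0.2436, 0.9066, -0.3445] o=[0.5666, 0.8366, 0.4550] → [0.0247, -0.0932, -0.2629, -0.2436, 0.9066, -0.3445]
q̇ = J⁺·V = [0.0400, 0.9330, -0.7270, 0.0990, -0.2430, -0.3590]

0.0400 0.9330 -0.7270 0.0990 -0.2430 -0.3590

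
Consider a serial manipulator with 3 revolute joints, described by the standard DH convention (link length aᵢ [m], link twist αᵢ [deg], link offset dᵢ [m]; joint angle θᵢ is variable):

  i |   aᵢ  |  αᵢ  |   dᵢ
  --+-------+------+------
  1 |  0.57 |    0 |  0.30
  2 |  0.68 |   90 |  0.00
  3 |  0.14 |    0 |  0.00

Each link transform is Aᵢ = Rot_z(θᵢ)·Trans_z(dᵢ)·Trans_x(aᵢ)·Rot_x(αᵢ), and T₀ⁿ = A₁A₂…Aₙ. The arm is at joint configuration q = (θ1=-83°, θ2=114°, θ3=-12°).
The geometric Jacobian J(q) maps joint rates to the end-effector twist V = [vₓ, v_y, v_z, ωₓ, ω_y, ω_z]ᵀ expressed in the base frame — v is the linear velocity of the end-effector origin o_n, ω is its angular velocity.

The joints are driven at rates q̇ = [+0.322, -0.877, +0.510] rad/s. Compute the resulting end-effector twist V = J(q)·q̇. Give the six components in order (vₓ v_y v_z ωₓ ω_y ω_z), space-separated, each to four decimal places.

0.4284 -0.3586 0.0698 0.2627 -0.4372 -0.5550

o_n = [0.7697, -0.1450, 0.2709]
J₁: ẑ×o_n = [0.1450, 0.7697, -0.0000], ω = ẑ
J2: z=[0.0000, 0.0000, 1.0000] o=[0.0695, -0.5658, 0.3000] → [-0.4208, 0.7003, 0.0000, 0.0000, 0.0000, 1.0000]
J3: z=[0.5150, -0.8572, 0.0000] o=[0.6523, -0.2155, 0.3000] → [0.0250, 0.0150, 0.1369, 0.5150, -0.8572, 0.0000]
V = J·q̇ = [0.4284, -0.3586, 0.0698, 0.2627, -0.4372, -0.5550]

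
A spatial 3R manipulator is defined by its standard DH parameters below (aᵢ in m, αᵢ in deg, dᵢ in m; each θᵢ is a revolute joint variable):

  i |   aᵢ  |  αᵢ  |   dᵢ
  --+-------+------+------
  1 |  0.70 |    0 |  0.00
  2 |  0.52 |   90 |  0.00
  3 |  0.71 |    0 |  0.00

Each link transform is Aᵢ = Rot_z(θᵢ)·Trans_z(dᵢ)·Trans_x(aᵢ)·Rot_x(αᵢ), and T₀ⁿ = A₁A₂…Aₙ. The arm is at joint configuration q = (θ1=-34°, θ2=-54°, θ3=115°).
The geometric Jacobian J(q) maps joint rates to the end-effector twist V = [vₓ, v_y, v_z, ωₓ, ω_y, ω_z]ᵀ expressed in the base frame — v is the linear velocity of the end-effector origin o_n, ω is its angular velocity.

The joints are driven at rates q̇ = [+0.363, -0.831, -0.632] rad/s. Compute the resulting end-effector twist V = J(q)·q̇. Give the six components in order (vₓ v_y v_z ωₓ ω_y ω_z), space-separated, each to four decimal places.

o_n = [0.5880, -0.6112, 0.6435]
J₁: ẑ×o_n = [0.6112, 0.5880, -0.0000], ω = ẑ
J2: z=[0.0000, 0.0000, 1.0000] o=[0.5803, -0.3914, 0.0000] → [0.2198, 0.0077, -0.0000, 0.0000, 0.0000, 1.0000]
J3: z=[-0.9994, -0.0349, 0.0000] o=[0.5985, -0.9111, 0.0000] → [-0.0225, 0.6431, -0.3001, -0.9994, -0.0349, 0.0000]
V = J·q̇ = [0.0534, -0.1994, 0.1896, 0.6316, 0.0221, -0.4680]

0.0534 -0.1994 0.1896 0.6316 0.0221 -0.4680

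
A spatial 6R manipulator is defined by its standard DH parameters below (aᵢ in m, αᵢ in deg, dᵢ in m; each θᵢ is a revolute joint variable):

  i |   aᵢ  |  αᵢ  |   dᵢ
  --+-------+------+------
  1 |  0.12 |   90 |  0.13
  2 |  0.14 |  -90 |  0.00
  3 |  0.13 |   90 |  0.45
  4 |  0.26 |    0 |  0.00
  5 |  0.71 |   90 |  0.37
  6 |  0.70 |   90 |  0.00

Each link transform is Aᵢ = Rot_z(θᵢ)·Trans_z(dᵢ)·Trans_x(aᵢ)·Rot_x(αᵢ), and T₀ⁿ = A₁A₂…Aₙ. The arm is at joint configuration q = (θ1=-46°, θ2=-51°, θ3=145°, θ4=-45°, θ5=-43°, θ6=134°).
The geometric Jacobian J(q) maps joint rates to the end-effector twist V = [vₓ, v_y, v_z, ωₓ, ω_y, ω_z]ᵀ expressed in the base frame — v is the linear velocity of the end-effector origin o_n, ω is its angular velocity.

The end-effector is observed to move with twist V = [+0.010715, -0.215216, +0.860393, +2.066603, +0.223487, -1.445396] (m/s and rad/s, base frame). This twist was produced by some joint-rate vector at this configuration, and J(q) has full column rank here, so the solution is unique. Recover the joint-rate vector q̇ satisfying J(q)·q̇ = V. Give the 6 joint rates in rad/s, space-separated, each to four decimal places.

-0.7840 -0.7360 0.5940 0.5660 0.9310 0.5590

o_n = [0.9188, 0.3442, -0.1366]
J₁: ẑ×o_n = [-0.3442, 0.9188, 0.0000], ω = ẑ
J2: z=[-0.7193, -0.6947, 0.0000] o=[0.0834, -0.0863, 0.1300] → [0.1852, -0.1918, 0.2707, -0.7193, -0.6947, 0.0000]
J3: z=[0.5399, -0.5590, 0.6293] o=[0.1446, -0.1497, 0.0212] → [-0.2226, 0.5725, 0.6995, 0.5399, -0.5590, 0.6293]
J4: z=[0.8400, 0.3094, -0.4458] o=[0.3946, -0.3013, 0.3872] → [0.1257, 0.2063, 0.3800, 0.8400, 0.3094, -0.4458]
J5: z=[0.8400, 0.3094, -0.4458] o=[0.3053, -0.0571, 0.3885] → [0.0164, 0.1676, 0.1473, 0.8400, 0.3094, -0.4458]
J6: z=[-0.0733, -0.7493, -0.6582] o=[0.2344, 0.4731, -0.2072] → [-0.1377, -0.4453, 0.5223, -0.0733, -0.7493, -0.6582]
q̇ = J⁺·V = [-0.7840, -0.7360, 0.5940, 0.5660, 0.9310, 0.5590]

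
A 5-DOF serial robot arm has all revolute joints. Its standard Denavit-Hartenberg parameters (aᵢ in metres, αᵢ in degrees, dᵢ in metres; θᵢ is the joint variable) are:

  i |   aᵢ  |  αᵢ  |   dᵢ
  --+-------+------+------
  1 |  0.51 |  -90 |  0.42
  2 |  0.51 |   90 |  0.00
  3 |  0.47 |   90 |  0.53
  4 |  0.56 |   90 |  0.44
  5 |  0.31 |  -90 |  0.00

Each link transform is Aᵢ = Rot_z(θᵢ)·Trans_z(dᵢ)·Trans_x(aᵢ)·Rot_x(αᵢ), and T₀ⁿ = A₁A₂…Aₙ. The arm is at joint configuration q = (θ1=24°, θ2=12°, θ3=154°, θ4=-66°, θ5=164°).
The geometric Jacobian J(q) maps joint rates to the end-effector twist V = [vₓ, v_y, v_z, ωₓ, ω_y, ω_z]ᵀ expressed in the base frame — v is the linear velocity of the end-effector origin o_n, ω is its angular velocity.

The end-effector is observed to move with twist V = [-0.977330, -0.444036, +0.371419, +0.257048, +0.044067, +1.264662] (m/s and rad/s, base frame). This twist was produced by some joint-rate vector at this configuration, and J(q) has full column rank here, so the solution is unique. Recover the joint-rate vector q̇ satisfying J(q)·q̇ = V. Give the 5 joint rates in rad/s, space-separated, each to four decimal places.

0.2020 -0.6100 0.9960 0.5020 -0.2360

o_n = [0.4247, 0.9827, 0.6581]
J₁: ẑ×o_n = [-0.9827, 0.4247, 0.0000], ω = ẑ
J2: z=[-0.4067, 0.9135, 0.0000] o=[0.4659, 0.2074, 0.4200] → [0.2175, 0.0968, -0.2777, -0.4067, 0.9135, 0.0000]
J3: z=[0.1899, 0.0846, 0.9781] o=[0.9216, 0.4103, 0.3140] → [-0.5308, -0.5514, 0.1507, 0.1899, 0.0846, 0.9781]
J4: z=[0.0261, 0.9955, -0.0911] o=[0.5610, 0.4753, 0.9202] → [-0.2147, 0.0193, 0.1490, 0.0261, 0.9955, -0.0911]
J5: z=[0.8193, -0.0736, -0.5686] o=[0.2518, 0.8798, 0.4223] → [0.0411, -0.2915, 0.0970, 0.8193, -0.0736, -0.5686]
q̇ = J⁺·V = [0.2020, -0.6100, 0.9960, 0.5020, -0.2360]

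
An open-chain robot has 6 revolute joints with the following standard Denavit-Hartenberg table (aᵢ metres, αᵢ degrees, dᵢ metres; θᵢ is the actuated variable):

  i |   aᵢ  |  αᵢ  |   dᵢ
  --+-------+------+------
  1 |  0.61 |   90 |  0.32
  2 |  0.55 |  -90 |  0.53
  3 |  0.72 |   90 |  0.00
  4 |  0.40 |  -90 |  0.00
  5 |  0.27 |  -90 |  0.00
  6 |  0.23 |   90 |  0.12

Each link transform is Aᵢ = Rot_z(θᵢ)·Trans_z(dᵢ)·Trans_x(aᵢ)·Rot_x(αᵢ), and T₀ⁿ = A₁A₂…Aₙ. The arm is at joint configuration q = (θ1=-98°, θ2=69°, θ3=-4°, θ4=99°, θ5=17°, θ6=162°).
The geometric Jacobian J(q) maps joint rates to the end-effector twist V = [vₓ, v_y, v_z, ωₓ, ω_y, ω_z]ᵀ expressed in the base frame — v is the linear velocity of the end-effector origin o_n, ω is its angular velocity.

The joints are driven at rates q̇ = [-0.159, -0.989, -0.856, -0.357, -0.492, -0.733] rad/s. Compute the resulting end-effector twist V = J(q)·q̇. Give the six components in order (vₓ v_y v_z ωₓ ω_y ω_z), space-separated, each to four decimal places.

-0.9154 -1.1471 0.3157 0.5133 -0.7617 0.0366

o_n = [-0.5411, -0.6082, 1.6680]
J₁: ẑ×o_n = [0.6082, -0.5411, 0.0000], ω = ẑ
J2: z=[-0.9903, 0.1392, 0.0000] o=[-0.0849, -0.6041, 0.3200] → [0.1876, 1.3349, 0.0676, -0.9903, 0.1392, 0.0000]
J3: z=[0.1299, 0.9245, 0.3584] o=[-0.6372, -0.7255, 0.8335] → [0.7295, -0.0740, -0.0736, 0.1299, 0.9245, 0.3584]
J4: z=[-0.9844, 0.1636, -0.0651] o=[-0.7227, -0.9734, 1.5040] → [0.0506, 0.1496, -0.3892, -0.9844, 0.1636, -0.0651]
J5: z=[0.0970, 0.1954, -0.9759] o=[-0.6640, -0.5866, 1.5873] → [-0.0053, -0.1277, -0.0261, 0.0970, 0.1954, -0.9759]
J6: z=[0.8984, -0.4392, 0.0014] o=[-0.5483, -0.3498, 1.6462] → [-0.0092, -0.0196, -0.2290, 0.8984, -0.4392, 0.0014]
V = J·q̇ = [-0.9154, -1.1471, 0.3157, 0.5133, -0.7617, 0.0366]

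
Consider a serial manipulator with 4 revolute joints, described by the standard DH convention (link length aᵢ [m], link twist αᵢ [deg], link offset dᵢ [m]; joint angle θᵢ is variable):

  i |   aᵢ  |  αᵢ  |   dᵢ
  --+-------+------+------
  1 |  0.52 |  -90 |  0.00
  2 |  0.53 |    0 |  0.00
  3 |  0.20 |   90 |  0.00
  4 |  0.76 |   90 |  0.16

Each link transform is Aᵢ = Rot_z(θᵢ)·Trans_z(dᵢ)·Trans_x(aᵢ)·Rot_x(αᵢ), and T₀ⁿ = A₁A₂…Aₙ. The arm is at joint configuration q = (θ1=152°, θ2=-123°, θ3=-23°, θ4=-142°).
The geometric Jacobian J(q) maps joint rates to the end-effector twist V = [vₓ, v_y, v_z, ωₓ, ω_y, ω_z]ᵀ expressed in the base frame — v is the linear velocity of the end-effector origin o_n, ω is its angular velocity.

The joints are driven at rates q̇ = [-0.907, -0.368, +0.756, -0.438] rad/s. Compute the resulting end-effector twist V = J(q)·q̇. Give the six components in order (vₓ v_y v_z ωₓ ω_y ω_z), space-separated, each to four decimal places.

o_n = [-0.1976, 0.6350, 0.0888]
J₁: ẑ×o_n = [-0.6350, -0.1976, 0.0000], ω = ẑ
J2: z=[-0.4695, -0.8829, 0.0000] o=[-0.4591, 0.2441, 0.0000] → [-0.0784, 0.0417, 0.0474, -0.4695, -0.8829, 0.0000]
J3: z=[-0.4695, -0.8829, 0.0000] o=[-0.2043, 0.1086, 0.4445] → [0.3141, -0.1670, -0.2412, -0.4695, -0.8829, 0.0000]
J4: z=[0.4937, -0.2625, -0.8290] o=[-0.0579, 0.0308, 0.5563] → [0.6237, 0.3467, 0.2616, 0.4937, -0.2625, -0.8290]
V = J·q̇ = [0.5691, -0.1142, -0.3144, -0.3984, -0.2276, -0.5439]

0.5691 -0.1142 -0.3144 -0.3984 -0.2276 -0.5439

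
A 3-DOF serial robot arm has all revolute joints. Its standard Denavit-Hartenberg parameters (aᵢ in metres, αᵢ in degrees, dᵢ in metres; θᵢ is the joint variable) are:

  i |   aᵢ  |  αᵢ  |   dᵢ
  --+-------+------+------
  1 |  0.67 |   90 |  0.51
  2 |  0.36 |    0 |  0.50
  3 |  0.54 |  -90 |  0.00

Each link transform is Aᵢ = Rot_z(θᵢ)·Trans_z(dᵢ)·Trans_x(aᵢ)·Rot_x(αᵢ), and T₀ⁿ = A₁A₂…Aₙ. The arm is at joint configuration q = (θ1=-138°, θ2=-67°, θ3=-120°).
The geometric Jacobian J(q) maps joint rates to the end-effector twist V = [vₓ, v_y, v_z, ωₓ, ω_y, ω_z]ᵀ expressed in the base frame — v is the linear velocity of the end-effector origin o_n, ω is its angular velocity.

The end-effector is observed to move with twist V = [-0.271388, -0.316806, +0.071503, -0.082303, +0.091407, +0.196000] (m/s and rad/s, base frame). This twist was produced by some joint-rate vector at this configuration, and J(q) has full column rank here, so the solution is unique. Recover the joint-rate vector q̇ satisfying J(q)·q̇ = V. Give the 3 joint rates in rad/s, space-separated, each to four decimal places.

o_n = [-0.5387, 0.1878, 0.2444]
J₁: ẑ×o_n = [-0.1878, -0.5387, 0.0000], ω = ẑ
J2: z=[-0.6691, 0.7431, 0.0000] o=[-0.4979, -0.4483, 0.5100] → [-0.1974, -0.1777, -0.3953, -0.6691, 0.7431, 0.0000]
J3: z=[-0.6691, 0.7431, 0.0000] o=[-0.9370, -0.1709, 0.1786] → [0.0489, 0.0440, -0.5360, -0.6691, 0.7431, 0.0000]
q̇ = J⁺·V = [0.1960, 0.9770, -0.8540]

0.1960 0.9770 -0.8540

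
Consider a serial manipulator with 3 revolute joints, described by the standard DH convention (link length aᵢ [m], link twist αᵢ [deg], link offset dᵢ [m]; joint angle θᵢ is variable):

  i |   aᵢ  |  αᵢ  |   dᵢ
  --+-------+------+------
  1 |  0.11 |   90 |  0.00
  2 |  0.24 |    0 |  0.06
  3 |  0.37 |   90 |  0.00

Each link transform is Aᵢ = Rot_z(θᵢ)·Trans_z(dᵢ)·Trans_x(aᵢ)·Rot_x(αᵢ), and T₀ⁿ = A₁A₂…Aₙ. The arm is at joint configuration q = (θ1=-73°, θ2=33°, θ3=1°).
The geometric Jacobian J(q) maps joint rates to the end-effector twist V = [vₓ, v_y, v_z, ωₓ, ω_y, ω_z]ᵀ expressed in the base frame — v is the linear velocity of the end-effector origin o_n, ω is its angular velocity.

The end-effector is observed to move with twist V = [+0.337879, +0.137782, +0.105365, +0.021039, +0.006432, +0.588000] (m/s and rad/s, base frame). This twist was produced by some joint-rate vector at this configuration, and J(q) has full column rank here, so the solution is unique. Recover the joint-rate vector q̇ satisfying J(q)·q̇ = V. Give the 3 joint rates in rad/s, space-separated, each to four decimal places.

0.5880 0.5570 -0.5790

o_n = [0.1233, -0.6086, 0.3376]
J₁: ẑ×o_n = [0.6086, 0.1233, -0.0000], ω = ẑ
J2: z=[-0.9563, -0.2924, 0.0000] o=[0.0322, -0.1052, 0.0000] → [-0.0987, 0.3229, 0.5080, -0.9563, -0.2924, 0.0000]
J3: z=[-0.9563, -0.2924, 0.0000] o=[0.0336, -0.3152, 0.1307] → [-0.0605, 0.1979, 0.3067, -0.9563, -0.2924, 0.0000]
q̇ = J⁺·V = [0.5880, 0.5570, -0.5790]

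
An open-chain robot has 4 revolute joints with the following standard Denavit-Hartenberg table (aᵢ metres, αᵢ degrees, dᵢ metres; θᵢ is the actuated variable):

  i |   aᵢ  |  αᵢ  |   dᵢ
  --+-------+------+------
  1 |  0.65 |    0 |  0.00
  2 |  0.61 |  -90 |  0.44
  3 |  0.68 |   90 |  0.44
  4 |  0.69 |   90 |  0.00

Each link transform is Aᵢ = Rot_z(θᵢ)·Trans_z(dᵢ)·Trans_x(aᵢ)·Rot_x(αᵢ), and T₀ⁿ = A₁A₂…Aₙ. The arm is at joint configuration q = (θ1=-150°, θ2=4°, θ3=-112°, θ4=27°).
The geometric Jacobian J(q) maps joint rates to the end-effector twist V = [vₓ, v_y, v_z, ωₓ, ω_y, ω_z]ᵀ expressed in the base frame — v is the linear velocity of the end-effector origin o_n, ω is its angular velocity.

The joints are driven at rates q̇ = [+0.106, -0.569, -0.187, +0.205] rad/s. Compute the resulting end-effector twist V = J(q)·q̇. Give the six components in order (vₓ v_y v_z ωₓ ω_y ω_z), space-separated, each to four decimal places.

-0.0504 -0.1991 -0.1502 0.0530 0.2613 -0.5398

o_n = [-0.2453, -1.0194, 1.6405]
J₁: ẑ×o_n = [1.0194, -0.2453, 0.0000], ω = ẑ
J2: z=[0.0000, 0.0000, 1.0000] o=[-0.5629, -0.3250, 0.0000] → [0.6944, 0.3176, -0.0000, 0.0000, 0.0000, 1.0000]
J3: z=[0.5592, -0.8290, 0.0000] o=[-1.0686, -0.6661, 0.4400] → [-0.9953, -0.6713, 0.4850, 0.5592, -0.8290, 0.0000]
J4: z=[0.7687, 0.5185, -0.3746] o=[-0.6114, -0.8884, 1.0705] → [0.2465, -0.5753, -0.2904, 0.7687, 0.5185, -0.3746]
V = J·q̇ = [-0.0504, -0.1991, -0.1502, 0.0530, 0.2613, -0.5398]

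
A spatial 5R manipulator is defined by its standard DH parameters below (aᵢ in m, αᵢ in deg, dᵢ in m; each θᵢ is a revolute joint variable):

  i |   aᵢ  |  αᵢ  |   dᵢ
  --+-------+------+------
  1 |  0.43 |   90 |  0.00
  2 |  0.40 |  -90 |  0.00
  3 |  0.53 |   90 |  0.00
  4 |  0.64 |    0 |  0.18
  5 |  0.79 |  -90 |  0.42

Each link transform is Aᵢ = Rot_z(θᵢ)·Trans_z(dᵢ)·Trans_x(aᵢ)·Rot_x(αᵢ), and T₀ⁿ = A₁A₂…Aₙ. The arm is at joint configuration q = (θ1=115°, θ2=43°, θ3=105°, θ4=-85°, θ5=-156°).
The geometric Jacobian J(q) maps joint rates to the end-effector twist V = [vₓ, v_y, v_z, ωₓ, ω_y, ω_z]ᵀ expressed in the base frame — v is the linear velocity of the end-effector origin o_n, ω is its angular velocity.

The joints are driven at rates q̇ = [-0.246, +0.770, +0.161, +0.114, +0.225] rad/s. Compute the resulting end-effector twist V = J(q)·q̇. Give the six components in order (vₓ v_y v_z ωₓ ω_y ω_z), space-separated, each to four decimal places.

o_n = [-0.7711, 0.8228, 0.6713]
J₁: ẑ×o_n = [-0.8228, -0.7711, 0.0000], ω = ẑ
J2: z=[0.9063, 0.4226, 0.0000] o=[-0.1817, 0.3897, 0.0000] → [0.2837, -0.6084, 0.6416, 0.9063, 0.4226, 0.0000]
J3: z=[0.2882, -0.6181, 0.7314] o=[-0.3054, 0.6548, 0.2728] → [-0.3692, -0.4555, -0.2395, 0.2882, -0.6181, 0.7314]
J4: z=[-0.5331, 0.5309, 0.6588] o=[-0.7269, 0.3476, 0.1792] → [-0.0518, 0.2332, -0.2299, -0.5331, 0.5309, 0.6588]
J5: z=[-0.5331, 0.5309, 0.6588] o=[-1.0510, 0.8049, -0.1783] → [0.4392, 0.6373, -0.1581, -0.5331, 0.5309, 0.6588]
V = J·q̇ = [0.4543, -0.1821, 0.3937, 0.5635, 0.4059, 0.0951]

0.4543 -0.1821 0.3937 0.5635 0.4059 0.0951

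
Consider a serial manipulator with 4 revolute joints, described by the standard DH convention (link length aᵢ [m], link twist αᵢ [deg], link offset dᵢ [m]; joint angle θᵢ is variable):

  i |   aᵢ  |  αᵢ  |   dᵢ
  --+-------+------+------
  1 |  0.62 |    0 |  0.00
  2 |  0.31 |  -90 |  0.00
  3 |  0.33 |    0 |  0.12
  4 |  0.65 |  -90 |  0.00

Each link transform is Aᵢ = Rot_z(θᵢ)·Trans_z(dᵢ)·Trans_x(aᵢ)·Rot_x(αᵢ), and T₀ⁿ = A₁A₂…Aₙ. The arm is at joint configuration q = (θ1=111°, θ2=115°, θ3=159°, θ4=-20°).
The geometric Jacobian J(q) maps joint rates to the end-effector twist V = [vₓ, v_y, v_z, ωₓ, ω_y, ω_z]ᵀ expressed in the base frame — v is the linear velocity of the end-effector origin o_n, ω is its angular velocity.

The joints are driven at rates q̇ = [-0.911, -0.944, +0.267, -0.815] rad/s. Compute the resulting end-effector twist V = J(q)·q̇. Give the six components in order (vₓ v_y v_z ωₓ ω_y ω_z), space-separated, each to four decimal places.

o_n = [0.2036, 0.8470, -0.5447]
J₁: ẑ×o_n = [-0.8470, 0.2036, 0.0000], ω = ẑ
J2: z=[0.0000, 0.0000, 1.0000] o=[-0.2222, 0.5788, 0.0000] → [-0.2681, 0.4258, 0.0000, 0.0000, 0.0000, 1.0000]
J3: z=[0.7193, -0.6947, 0.0000] o=[-0.4375, 0.3558, 0.0000] → [0.3784, 0.3918, 0.7986, 0.7193, -0.6947, 0.0000]
J4: z=[0.7193, -0.6947, 0.0000] o=[-0.1372, 0.4941, -0.1183] → [0.2962, 0.3068, 0.4906, 0.7193, -0.6947, 0.0000]
V = J·q̇ = [0.8843, -0.7328, -0.1866, -0.3942, 0.3807, -1.8550]

0.8843 -0.7328 -0.1866 -0.3942 0.3807 -1.8550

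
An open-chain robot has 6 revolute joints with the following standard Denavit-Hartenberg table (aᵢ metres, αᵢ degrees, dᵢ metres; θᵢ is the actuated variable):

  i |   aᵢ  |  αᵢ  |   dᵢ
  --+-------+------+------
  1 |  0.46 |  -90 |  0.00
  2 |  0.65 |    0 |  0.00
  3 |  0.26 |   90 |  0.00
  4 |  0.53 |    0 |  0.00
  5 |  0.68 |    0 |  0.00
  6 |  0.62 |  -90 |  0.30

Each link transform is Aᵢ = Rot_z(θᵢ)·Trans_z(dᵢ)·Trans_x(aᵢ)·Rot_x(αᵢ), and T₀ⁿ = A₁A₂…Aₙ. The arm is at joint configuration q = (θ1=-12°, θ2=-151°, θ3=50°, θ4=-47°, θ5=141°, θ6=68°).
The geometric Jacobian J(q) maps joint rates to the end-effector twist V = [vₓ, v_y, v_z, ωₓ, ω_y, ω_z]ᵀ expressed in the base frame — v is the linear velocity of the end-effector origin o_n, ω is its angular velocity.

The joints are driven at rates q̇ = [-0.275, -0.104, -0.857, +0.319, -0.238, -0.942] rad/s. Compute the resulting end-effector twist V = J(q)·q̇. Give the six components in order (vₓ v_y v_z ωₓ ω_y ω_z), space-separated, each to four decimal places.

o_n = [-0.2910, 0.5549, 0.2425]
J₁: ẑ×o_n = [-0.5549, -0.2910, 0.0000], ω = ẑ
J2: z=[0.2079, 0.9781, 0.0000] o=[0.4499, -0.0956, 0.0000] → [0.2372, -0.0504, 0.8600, 0.2079, 0.9781, 0.0000]
J3: z=[0.2079, 0.9781, 0.0000] o=[-0.1061, 0.0226, 0.3151] → [-0.0710, 0.0151, 0.2915, 0.2079, 0.9781, 0.0000]
J4: z=[-0.9602, 0.2041, -0.1908] o=[-0.1547, 0.0329, 0.5703] → [0.0327, -0.2887, -0.4735, -0.9602, 0.2041, -0.1908]
J5: z=[-0.9602, 0.2041, -0.1908] o=[-0.3027, -0.3319, 0.9252] → [0.0299, -0.6577, -0.8540, -0.9602, 0.2041, -0.1908]
J6: z=[-0.9602, 0.2041, -0.1908] o=[-0.1528, 0.3297, 0.8786] → [-0.0868, -0.5844, -0.1881, -0.9602, 0.2041, -0.1908]
V = J·q̇ = [0.2739, 0.6872, -0.1099, 0.6269, -1.1157, -0.1107]

0.2739 0.6872 -0.1099 0.6269 -1.1157 -0.1107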